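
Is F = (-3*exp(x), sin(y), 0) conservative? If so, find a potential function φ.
Yes, F is conservative. φ = -3*exp(x) - cos(y)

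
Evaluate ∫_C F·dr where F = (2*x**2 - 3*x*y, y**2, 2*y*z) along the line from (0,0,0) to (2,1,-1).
7/3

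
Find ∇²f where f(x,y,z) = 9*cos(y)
-9*cos(y)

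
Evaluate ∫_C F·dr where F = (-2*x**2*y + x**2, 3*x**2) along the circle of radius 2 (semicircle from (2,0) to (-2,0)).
-16/3 + 4*pi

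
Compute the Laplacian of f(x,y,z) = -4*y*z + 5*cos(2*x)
-20*cos(2*x)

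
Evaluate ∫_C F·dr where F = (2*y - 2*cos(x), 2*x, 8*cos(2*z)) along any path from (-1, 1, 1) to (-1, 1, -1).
-8*sin(2)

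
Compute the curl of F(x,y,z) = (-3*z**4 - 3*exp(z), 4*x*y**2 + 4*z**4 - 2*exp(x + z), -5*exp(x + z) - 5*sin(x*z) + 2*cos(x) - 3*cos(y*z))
(-16*z**3 + 3*z*sin(y*z) + 2*exp(x + z), -12*z**3 + 5*z*cos(x*z) - 3*exp(z) + 5*exp(x + z) + 2*sin(x), 4*y**2 - 2*exp(x + z))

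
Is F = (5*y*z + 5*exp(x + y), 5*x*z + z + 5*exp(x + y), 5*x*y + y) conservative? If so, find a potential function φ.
Yes, F is conservative. φ = 5*x*y*z + y*z + 5*exp(x + y)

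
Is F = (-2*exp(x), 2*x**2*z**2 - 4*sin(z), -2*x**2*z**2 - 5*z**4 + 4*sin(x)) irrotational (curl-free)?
No, ∇×F = (-4*x**2*z + 4*cos(z), 4*x*z**2 - 4*cos(x), 4*x*z**2)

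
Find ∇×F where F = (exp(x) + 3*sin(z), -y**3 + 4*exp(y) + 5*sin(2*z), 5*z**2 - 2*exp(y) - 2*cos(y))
(-2*exp(y) + 2*sin(y) - 10*cos(2*z), 3*cos(z), 0)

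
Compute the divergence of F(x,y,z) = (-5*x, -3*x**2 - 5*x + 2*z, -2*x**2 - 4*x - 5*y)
-5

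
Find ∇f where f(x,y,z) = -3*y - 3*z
(0, -3, -3)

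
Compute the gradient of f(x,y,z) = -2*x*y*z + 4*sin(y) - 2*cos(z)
(-2*y*z, -2*x*z + 4*cos(y), -2*x*y + 2*sin(z))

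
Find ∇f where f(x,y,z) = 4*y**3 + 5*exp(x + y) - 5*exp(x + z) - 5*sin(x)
(5*exp(x + y) - 5*exp(x + z) - 5*cos(x), 12*y**2 + 5*exp(x + y), -5*exp(x + z))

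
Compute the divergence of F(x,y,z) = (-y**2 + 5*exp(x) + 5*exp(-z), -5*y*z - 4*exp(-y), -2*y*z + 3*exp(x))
-2*y - 5*z + 5*exp(x) + 4*exp(-y)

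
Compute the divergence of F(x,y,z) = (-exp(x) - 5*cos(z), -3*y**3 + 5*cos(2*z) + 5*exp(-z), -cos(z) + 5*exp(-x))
-9*y**2 - exp(x) + sin(z)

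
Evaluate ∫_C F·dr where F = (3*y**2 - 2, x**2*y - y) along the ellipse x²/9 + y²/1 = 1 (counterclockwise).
0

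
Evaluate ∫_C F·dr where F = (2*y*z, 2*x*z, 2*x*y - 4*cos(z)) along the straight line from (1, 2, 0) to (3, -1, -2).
4*sin(2) + 12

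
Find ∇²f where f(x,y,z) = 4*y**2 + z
8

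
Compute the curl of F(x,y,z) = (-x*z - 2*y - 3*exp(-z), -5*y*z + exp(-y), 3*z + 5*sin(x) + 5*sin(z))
(5*y, -x - 5*cos(x) + 3*exp(-z), 2)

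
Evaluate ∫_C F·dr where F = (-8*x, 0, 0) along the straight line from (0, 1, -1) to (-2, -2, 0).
-16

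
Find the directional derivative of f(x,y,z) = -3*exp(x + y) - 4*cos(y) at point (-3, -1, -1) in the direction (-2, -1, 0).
sqrt(5)*(9 + 4*exp(4)*sin(1))*exp(-4)/5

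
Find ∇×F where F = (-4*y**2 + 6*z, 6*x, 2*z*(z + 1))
(0, 6, 8*y + 6)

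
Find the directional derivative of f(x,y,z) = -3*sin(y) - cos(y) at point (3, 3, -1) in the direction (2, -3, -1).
3*sqrt(14)*(3*cos(3) - sin(3))/14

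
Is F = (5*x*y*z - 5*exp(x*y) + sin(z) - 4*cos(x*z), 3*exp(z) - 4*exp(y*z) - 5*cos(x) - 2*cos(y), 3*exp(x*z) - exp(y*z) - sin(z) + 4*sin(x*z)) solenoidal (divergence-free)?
No, ∇·F = 3*x*exp(x*z) + 4*x*cos(x*z) + 5*y*z - 5*y*exp(x*y) - y*exp(y*z) - 4*z*exp(y*z) + 4*z*sin(x*z) + 2*sin(y) - cos(z)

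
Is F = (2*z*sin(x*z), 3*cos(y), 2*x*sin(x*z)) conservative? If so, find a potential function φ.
Yes, F is conservative. φ = 3*sin(y) - 2*cos(x*z)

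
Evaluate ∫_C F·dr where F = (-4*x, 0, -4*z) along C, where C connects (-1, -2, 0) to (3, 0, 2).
-24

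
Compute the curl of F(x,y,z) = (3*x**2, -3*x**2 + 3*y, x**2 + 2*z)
(0, -2*x, -6*x)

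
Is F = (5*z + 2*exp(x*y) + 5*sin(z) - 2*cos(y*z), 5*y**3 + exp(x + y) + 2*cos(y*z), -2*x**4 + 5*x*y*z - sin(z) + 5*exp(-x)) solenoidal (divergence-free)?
No, ∇·F = 5*x*y + 15*y**2 + 2*y*exp(x*y) - 2*z*sin(y*z) + exp(x + y) - cos(z)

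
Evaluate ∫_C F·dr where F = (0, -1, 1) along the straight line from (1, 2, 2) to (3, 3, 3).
0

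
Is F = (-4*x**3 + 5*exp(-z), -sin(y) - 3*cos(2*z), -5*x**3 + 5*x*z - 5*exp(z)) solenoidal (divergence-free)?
No, ∇·F = -12*x**2 + 5*x - 5*exp(z) - cos(y)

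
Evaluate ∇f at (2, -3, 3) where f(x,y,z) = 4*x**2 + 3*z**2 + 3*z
(16, 0, 21)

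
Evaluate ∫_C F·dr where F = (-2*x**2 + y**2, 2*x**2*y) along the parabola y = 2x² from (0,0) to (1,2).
14/5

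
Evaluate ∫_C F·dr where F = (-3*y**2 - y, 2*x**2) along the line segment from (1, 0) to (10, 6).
93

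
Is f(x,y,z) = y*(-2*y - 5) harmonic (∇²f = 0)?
No, ∇²f = -4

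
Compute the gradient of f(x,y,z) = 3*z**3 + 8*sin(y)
(0, 8*cos(y), 9*z**2)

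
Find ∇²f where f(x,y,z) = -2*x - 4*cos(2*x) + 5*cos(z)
16*cos(2*x) - 5*cos(z)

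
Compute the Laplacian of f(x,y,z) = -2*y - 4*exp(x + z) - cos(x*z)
x**2*cos(x*z) + z**2*cos(x*z) - 8*exp(x + z)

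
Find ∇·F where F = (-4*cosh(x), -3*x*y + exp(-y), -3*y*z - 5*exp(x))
-3*x - 3*y - 4*sinh(x) - exp(-y)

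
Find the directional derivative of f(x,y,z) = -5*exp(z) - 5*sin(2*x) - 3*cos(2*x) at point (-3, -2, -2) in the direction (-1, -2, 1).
sqrt(6)*(-5 + 2*(3*sin(6) + 5*cos(6))*exp(2))*exp(-2)/6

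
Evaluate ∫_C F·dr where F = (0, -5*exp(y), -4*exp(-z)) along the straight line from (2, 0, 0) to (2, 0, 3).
-4 + 4*exp(-3)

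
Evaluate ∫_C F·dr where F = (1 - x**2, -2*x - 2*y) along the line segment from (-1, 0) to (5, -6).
-48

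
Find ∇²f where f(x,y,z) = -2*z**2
-4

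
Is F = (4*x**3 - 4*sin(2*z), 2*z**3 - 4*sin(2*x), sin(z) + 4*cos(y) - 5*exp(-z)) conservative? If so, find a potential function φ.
No, ∇×F = (-6*z**2 - 4*sin(y), -8*cos(2*z), -8*cos(2*x)) ≠ 0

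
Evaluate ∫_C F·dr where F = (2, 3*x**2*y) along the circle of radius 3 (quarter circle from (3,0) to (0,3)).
219/4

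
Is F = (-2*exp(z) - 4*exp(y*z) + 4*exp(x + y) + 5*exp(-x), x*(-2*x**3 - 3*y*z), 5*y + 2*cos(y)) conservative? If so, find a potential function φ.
No, ∇×F = (3*x*y - 2*sin(y) + 5, -4*y*exp(y*z) - 2*exp(z), -8*x**3 - 3*y*z + 4*z*exp(y*z) - 4*exp(x + y)) ≠ 0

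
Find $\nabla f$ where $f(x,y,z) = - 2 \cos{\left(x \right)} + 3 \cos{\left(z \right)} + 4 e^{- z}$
(2*sin(x), 0, -3*sin(z) - 4*exp(-z))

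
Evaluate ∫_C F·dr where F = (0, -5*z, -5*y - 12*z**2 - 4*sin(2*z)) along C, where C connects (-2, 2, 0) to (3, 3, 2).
-64 + 2*cos(4)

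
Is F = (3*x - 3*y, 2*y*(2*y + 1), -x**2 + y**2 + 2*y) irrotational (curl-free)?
No, ∇×F = (2*y + 2, 2*x, 3)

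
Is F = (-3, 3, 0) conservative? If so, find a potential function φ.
Yes, F is conservative. φ = -3*x + 3*y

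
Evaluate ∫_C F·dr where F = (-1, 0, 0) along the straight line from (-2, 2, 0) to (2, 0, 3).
-4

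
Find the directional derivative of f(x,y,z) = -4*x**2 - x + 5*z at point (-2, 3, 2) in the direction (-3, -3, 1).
-40*sqrt(19)/19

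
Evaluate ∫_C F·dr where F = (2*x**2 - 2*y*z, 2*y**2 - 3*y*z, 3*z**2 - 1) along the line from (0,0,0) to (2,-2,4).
164/3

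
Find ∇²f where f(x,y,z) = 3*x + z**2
2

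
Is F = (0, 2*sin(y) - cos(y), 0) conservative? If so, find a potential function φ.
Yes, F is conservative. φ = -sin(y) - 2*cos(y)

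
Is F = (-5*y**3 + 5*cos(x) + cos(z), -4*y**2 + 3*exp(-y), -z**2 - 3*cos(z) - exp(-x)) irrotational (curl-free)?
No, ∇×F = (0, -sin(z) - exp(-x), 15*y**2)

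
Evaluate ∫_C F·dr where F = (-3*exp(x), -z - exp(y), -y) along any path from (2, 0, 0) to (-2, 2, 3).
-5 - cosh(2) + 5*sinh(2)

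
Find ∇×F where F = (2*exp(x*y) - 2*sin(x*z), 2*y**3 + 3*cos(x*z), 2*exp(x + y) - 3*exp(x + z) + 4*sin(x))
(3*x*sin(x*z) + 2*exp(x + y), -2*x*cos(x*z) - 2*exp(x + y) + 3*exp(x + z) - 4*cos(x), -2*x*exp(x*y) - 3*z*sin(x*z))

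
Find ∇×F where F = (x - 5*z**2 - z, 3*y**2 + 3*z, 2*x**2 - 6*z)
(-3, -4*x - 10*z - 1, 0)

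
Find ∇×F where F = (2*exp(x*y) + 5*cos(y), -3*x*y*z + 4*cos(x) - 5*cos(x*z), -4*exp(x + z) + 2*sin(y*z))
(3*x*y - 5*x*sin(x*z) + 2*z*cos(y*z), 4*exp(x + z), -2*x*exp(x*y) - 3*y*z + 5*z*sin(x*z) - 4*sin(x) + 5*sin(y))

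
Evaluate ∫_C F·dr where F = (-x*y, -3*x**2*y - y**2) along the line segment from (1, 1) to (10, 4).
-4881/4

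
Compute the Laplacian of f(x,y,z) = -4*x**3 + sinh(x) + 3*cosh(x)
-24*x + sinh(x) + 3*cosh(x)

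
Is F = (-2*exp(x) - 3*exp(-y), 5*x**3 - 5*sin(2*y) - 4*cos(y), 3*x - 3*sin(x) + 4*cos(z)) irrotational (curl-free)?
No, ∇×F = (0, 3*cos(x) - 3, 15*x**2 - 3*exp(-y))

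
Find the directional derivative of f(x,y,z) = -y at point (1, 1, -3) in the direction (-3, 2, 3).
-sqrt(22)/11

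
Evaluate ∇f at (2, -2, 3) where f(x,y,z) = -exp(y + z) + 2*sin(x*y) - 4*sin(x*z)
(-12*cos(6) - 4*cos(4), -E + 4*cos(4), -8*cos(6) - E)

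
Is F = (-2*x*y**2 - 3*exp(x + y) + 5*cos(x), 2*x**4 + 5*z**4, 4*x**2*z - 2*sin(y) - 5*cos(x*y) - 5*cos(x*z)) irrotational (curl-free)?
No, ∇×F = (5*x*sin(x*y) - 20*z**3 - 2*cos(y), -8*x*z - 5*y*sin(x*y) - 5*z*sin(x*z), 8*x**3 + 4*x*y + 3*exp(x + y))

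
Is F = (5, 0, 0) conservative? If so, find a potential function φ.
Yes, F is conservative. φ = 5*x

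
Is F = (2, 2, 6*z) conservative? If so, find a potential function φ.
Yes, F is conservative. φ = 2*x + 2*y + 3*z**2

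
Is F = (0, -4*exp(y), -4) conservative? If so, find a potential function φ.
Yes, F is conservative. φ = -4*z - 4*exp(y)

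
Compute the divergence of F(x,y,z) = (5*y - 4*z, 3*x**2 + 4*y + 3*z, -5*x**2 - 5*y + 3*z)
7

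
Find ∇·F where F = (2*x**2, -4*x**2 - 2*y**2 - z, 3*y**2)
4*x - 4*y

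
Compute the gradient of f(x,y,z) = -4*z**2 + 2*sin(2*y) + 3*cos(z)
(0, 4*cos(2*y), -8*z - 3*sin(z))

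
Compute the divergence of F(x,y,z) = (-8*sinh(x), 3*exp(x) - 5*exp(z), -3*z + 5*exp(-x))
-8*cosh(x) - 3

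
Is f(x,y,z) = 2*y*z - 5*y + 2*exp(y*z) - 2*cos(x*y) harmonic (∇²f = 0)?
No, ∇²f = 2*x**2*cos(x*y) + 2*y**2*exp(y*z) + 2*y**2*cos(x*y) + 2*z**2*exp(y*z)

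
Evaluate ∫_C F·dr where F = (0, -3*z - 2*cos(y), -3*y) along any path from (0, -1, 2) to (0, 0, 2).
-6 - 2*sin(1)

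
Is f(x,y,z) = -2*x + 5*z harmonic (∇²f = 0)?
Yes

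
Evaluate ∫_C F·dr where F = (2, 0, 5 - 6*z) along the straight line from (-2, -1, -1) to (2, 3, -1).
8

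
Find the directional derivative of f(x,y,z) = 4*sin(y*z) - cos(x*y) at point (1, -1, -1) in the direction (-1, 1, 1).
-2*sqrt(3)*(sin(1) + 4*cos(1))/3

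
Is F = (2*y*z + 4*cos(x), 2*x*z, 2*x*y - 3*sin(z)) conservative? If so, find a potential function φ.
Yes, F is conservative. φ = 2*x*y*z + 4*sin(x) + 3*cos(z)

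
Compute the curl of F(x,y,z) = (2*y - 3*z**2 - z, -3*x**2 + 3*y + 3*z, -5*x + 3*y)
(0, 4 - 6*z, -6*x - 2)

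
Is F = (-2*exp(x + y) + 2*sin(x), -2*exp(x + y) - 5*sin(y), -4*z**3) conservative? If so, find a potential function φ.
Yes, F is conservative. φ = -z**4 - 2*exp(x + y) - 2*cos(x) + 5*cos(y)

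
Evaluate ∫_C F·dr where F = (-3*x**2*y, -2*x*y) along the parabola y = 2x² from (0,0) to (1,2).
-22/5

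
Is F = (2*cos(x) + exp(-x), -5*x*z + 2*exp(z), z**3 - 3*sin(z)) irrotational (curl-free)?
No, ∇×F = (5*x - 2*exp(z), 0, -5*z)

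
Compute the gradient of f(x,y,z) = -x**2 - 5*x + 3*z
(-2*x - 5, 0, 3)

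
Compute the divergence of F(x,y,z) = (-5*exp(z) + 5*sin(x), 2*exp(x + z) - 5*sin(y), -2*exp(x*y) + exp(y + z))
exp(y + z) + 5*cos(x) - 5*cos(y)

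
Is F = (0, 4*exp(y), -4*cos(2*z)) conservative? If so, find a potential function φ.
Yes, F is conservative. φ = 4*exp(y) - 2*sin(2*z)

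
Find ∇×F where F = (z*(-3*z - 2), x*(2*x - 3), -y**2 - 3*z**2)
(-2*y, -6*z - 2, 4*x - 3)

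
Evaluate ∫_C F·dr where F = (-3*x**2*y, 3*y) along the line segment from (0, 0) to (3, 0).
0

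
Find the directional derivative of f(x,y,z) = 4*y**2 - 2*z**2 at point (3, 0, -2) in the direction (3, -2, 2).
16*sqrt(17)/17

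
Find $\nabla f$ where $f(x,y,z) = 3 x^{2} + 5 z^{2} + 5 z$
(6*x, 0, 10*z + 5)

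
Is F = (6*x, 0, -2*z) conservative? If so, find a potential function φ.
Yes, F is conservative. φ = 3*x**2 - z**2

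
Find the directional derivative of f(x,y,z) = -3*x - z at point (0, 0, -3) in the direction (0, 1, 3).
-3*sqrt(10)/10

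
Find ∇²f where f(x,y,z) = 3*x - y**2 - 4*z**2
-10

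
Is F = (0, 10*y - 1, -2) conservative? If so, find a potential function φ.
Yes, F is conservative. φ = 5*y**2 - y - 2*z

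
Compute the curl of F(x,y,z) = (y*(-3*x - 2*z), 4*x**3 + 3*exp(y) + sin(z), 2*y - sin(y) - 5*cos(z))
(-cos(y) - cos(z) + 2, -2*y, 12*x**2 + 3*x + 2*z)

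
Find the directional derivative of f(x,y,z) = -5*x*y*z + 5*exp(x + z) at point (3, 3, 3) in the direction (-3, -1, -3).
15*sqrt(19)*(21 - 2*exp(6))/19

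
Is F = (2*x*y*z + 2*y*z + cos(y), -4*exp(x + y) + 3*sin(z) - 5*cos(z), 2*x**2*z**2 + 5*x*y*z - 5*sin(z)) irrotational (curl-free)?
No, ∇×F = (5*x*z - 5*sin(z) - 3*cos(z), 2*x*y - 4*x*z**2 - 5*y*z + 2*y, -2*x*z - 2*z - 4*exp(x + y) + sin(y))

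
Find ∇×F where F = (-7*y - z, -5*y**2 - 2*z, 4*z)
(2, -1, 7)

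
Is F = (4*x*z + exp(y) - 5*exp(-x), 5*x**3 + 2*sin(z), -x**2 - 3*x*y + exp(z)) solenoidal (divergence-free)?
No, ∇·F = 4*z + exp(z) + 5*exp(-x)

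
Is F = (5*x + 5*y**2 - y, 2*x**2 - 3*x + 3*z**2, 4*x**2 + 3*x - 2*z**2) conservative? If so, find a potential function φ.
No, ∇×F = (-6*z, -8*x - 3, 4*x - 10*y - 2) ≠ 0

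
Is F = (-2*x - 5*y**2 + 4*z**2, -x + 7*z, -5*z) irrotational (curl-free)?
No, ∇×F = (-7, 8*z, 10*y - 1)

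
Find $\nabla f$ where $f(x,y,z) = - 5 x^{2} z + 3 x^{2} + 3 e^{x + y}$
(-10*x*z + 6*x + 3*exp(x + y), 3*exp(x + y), -5*x**2)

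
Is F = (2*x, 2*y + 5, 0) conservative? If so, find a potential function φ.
Yes, F is conservative. φ = x**2 + y**2 + 5*y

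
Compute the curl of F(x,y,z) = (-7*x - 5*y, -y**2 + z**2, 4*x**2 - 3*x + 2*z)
(-2*z, 3 - 8*x, 5)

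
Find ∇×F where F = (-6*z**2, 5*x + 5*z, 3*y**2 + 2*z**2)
(6*y - 5, -12*z, 5)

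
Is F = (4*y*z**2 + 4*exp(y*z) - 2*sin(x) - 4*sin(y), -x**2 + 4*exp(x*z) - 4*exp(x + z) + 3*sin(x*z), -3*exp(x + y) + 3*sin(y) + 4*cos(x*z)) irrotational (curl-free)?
No, ∇×F = (-4*x*exp(x*z) - 3*x*cos(x*z) - 3*exp(x + y) + 4*exp(x + z) + 3*cos(y), 8*y*z + 4*y*exp(y*z) + 4*z*sin(x*z) + 3*exp(x + y), -2*x - 4*z**2 + 4*z*exp(x*z) - 4*z*exp(y*z) + 3*z*cos(x*z) - 4*exp(x + z) + 4*cos(y))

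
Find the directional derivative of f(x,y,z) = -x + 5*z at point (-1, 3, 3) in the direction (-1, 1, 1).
2*sqrt(3)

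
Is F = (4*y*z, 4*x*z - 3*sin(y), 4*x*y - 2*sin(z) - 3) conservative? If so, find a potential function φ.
Yes, F is conservative. φ = 4*x*y*z - 3*z + 3*cos(y) + 2*cos(z)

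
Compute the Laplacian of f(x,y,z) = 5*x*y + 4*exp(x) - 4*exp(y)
4*exp(x) - 4*exp(y)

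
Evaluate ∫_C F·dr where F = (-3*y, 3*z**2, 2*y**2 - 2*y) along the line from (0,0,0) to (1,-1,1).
13/6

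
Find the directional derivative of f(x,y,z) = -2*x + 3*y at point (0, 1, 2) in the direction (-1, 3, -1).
sqrt(11)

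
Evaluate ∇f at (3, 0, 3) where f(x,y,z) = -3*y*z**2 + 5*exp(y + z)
(0, -27 + 5*exp(3), 5*exp(3))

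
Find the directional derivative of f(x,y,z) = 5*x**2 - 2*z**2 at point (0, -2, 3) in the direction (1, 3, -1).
12*sqrt(11)/11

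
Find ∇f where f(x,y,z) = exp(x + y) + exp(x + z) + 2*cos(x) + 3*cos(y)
(exp(x + y) + exp(x + z) - 2*sin(x), exp(x + y) - 3*sin(y), exp(x + z))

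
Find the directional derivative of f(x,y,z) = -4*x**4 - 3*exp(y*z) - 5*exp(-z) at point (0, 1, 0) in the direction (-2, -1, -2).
-4/3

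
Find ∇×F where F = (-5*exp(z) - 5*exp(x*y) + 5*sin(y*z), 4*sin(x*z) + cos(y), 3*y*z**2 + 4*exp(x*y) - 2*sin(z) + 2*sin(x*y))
(4*x*exp(x*y) + 2*x*cos(x*y) - 4*x*cos(x*z) + 3*z**2, -4*y*exp(x*y) - 2*y*cos(x*y) + 5*y*cos(y*z) - 5*exp(z), 5*x*exp(x*y) + 4*z*cos(x*z) - 5*z*cos(y*z))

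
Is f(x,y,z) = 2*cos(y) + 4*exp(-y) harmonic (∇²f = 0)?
No, ∇²f = -2*cos(y) + 4*exp(-y)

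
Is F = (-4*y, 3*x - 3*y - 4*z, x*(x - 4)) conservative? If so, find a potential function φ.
No, ∇×F = (4, 4 - 2*x, 7) ≠ 0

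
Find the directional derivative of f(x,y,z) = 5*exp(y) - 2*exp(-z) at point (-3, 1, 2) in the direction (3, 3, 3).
sqrt(3)*(2 + 5*exp(3))*exp(-2)/3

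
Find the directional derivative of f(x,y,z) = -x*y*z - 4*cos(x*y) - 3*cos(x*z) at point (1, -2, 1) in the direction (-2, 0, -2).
-sqrt(2)*(2 + 3*sin(1) + 4*sin(2))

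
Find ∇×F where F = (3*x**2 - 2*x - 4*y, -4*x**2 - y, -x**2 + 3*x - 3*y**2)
(-6*y, 2*x - 3, 4 - 8*x)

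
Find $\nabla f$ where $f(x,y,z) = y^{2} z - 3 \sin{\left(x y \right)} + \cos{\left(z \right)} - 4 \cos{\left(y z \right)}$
(-3*y*cos(x*y), -3*x*cos(x*y) + 2*y*z + 4*z*sin(y*z), y**2 + 4*y*sin(y*z) - sin(z))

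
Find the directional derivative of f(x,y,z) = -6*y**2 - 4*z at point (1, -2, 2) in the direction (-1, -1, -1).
-20*sqrt(3)/3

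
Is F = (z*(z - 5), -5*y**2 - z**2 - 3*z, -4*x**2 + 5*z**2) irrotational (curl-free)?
No, ∇×F = (2*z + 3, 8*x + 2*z - 5, 0)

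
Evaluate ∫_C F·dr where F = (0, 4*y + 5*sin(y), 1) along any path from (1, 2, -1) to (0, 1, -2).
-7 - 5*cos(1) + 5*cos(2)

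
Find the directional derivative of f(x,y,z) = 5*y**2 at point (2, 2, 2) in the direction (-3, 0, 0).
0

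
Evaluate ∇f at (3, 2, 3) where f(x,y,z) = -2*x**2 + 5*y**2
(-12, 20, 0)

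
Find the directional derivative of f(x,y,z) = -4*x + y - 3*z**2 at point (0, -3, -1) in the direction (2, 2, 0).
-3*sqrt(2)/2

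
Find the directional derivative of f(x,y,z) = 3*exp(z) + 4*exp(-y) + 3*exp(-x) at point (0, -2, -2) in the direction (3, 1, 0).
sqrt(10)*(-4*exp(2) - 9)/10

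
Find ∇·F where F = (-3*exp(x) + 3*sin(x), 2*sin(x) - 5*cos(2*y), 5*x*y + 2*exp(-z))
-3*exp(x) + 10*sin(2*y) + 3*cos(x) - 2*exp(-z)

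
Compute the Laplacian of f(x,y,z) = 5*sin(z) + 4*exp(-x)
-5*sin(z) + 4*exp(-x)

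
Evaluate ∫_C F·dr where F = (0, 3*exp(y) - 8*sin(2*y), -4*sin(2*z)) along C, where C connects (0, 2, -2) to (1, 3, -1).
-3*exp(2) + 2*cos(2) + 4*cos(6) - 6*cos(4) + 3*exp(3)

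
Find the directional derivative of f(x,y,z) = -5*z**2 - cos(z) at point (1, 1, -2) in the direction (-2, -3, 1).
sqrt(14)*(20 - sin(2))/14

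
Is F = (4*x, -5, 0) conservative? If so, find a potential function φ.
Yes, F is conservative. φ = 2*x**2 - 5*y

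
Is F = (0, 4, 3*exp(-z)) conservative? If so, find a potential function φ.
Yes, F is conservative. φ = 4*y - 3*exp(-z)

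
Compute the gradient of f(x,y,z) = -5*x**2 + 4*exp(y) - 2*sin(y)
(-10*x, 4*exp(y) - 2*cos(y), 0)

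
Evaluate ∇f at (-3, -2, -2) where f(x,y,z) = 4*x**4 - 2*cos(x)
(-432 - 2*sin(3), 0, 0)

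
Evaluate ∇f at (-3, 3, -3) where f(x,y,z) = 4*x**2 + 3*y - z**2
(-24, 3, 6)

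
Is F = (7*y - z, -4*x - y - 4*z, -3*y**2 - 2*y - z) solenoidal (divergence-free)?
No, ∇·F = -2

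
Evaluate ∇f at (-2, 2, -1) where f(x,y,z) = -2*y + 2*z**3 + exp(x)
(exp(-2), -2, 6)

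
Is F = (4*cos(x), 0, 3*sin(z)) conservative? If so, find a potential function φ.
Yes, F is conservative. φ = 4*sin(x) - 3*cos(z)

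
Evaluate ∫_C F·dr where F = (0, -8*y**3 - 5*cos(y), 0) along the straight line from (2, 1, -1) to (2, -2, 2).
-30 + 5*sin(1) + 5*sin(2)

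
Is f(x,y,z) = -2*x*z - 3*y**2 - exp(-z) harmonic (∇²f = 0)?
No, ∇²f = -6 - exp(-z)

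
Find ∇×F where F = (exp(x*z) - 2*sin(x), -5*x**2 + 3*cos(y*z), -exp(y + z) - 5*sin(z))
(3*y*sin(y*z) - exp(y + z), x*exp(x*z), -10*x)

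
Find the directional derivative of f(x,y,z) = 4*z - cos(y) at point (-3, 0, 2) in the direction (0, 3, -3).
-2*sqrt(2)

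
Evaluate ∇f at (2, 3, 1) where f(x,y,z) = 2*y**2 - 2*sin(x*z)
(-2*cos(2), 12, -4*cos(2))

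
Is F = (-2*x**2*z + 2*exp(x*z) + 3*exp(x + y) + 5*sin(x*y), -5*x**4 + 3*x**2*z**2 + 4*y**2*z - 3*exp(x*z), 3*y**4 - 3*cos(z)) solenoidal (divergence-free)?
No, ∇·F = -4*x*z + 8*y*z + 5*y*cos(x*y) + 2*z*exp(x*z) + 3*exp(x + y) + 3*sin(z)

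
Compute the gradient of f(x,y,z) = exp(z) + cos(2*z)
(0, 0, exp(z) - 2*sin(2*z))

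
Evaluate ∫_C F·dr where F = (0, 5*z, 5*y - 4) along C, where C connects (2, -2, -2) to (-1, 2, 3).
-10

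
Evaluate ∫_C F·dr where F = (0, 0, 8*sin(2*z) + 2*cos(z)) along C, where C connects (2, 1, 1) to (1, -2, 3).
-4*cos(6) - 2*sin(1) + 4*cos(2) + 2*sin(3)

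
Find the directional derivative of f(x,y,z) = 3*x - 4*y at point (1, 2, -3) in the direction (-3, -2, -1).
-sqrt(14)/14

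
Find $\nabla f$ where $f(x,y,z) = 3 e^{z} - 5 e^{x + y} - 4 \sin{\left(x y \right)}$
(-4*y*cos(x*y) - 5*exp(x + y), -4*x*cos(x*y) - 5*exp(x + y), 3*exp(z))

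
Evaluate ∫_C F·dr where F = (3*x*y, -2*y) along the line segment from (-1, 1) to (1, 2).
-2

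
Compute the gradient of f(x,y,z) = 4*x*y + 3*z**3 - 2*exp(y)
(4*y, 4*x - 2*exp(y), 9*z**2)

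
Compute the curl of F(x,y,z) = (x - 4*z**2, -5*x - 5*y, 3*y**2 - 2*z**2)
(6*y, -8*z, -5)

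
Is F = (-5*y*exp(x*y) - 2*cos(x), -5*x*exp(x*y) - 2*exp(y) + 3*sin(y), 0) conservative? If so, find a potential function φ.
Yes, F is conservative. φ = -2*exp(y) - 5*exp(x*y) - 2*sin(x) - 3*cos(y)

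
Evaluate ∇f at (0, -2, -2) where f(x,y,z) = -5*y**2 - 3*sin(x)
(-3, 20, 0)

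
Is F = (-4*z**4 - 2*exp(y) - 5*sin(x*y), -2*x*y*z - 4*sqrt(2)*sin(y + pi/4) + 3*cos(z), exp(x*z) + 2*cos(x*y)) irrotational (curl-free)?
No, ∇×F = (2*x*y - 2*x*sin(x*y) + 3*sin(z), 2*y*sin(x*y) - 16*z**3 - z*exp(x*z), 5*x*cos(x*y) - 2*y*z + 2*exp(y))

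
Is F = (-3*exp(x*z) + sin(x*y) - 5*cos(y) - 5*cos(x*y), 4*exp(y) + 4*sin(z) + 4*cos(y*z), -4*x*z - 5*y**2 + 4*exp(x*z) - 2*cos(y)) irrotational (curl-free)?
No, ∇×F = (4*y*sin(y*z) - 10*y + 2*sin(y) - 4*cos(z), -3*x*exp(x*z) - 4*z*exp(x*z) + 4*z, -5*x*sin(x*y) - x*cos(x*y) - 5*sin(y))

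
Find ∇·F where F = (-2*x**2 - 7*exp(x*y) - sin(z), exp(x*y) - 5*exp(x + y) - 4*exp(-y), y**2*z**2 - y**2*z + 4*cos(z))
x*exp(x*y) - 4*x + 2*y**2*z - y**2 - 7*y*exp(x*y) - 5*exp(x + y) - 4*sin(z) + 4*exp(-y)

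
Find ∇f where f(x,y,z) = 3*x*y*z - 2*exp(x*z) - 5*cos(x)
(3*y*z - 2*z*exp(x*z) + 5*sin(x), 3*x*z, x*(3*y - 2*exp(x*z)))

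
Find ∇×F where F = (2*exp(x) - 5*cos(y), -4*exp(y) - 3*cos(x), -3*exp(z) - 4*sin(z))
(0, 0, 3*sin(x) - 5*sin(y))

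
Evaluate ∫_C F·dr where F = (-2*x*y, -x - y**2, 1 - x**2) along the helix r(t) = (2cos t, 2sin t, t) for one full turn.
-6*pi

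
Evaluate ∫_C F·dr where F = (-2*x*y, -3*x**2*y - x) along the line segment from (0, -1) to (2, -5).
-136/3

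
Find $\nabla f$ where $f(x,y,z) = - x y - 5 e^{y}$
(-y, -x - 5*exp(y), 0)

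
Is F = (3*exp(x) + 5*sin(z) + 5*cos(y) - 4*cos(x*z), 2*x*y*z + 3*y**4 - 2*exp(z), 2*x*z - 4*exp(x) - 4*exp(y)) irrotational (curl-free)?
No, ∇×F = (-2*x*y - 4*exp(y) + 2*exp(z), 4*x*sin(x*z) - 2*z + 4*exp(x) + 5*cos(z), 2*y*z + 5*sin(y))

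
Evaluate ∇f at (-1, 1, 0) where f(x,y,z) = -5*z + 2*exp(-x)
(-2*E, 0, -5)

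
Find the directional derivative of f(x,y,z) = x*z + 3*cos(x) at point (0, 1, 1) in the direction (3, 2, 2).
3*sqrt(17)/17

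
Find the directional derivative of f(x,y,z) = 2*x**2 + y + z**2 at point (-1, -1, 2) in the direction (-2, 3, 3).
23*sqrt(22)/22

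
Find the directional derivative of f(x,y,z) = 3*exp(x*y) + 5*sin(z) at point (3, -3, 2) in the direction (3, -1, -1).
-sqrt(11)*(5*exp(9)*cos(2) + 36)*exp(-9)/11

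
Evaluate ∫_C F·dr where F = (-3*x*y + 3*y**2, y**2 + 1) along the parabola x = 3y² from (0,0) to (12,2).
-4034/15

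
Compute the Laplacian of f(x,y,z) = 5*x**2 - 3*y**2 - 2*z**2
0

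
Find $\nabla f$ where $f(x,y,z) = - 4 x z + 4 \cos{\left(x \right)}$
(-4*z - 4*sin(x), 0, -4*x)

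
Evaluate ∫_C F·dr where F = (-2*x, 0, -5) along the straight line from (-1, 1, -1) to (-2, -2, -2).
2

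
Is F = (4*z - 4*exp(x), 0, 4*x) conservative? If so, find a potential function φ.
Yes, F is conservative. φ = 4*x*z - 4*exp(x)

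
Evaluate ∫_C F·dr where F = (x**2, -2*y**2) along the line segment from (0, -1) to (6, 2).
66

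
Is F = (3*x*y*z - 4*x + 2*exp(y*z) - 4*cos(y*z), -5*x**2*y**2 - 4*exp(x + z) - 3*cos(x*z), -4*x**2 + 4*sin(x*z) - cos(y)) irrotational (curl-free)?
No, ∇×F = (-3*x*sin(x*z) + 4*exp(x + z) + sin(y), 3*x*y + 8*x + 2*y*exp(y*z) + 4*y*sin(y*z) - 4*z*cos(x*z), -10*x*y**2 - 3*x*z - 2*z*exp(y*z) + 3*z*sin(x*z) - 4*z*sin(y*z) - 4*exp(x + z))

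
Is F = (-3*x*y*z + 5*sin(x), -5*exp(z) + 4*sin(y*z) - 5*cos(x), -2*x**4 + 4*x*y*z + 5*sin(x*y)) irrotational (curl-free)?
No, ∇×F = (4*x*z + 5*x*cos(x*y) - 4*y*cos(y*z) + 5*exp(z), 8*x**3 - 3*x*y - 4*y*z - 5*y*cos(x*y), 3*x*z + 5*sin(x))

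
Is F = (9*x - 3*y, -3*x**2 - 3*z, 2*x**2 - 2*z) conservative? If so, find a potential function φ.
No, ∇×F = (3, -4*x, 3 - 6*x) ≠ 0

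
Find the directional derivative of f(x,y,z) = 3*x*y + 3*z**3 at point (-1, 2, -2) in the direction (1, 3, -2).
-75*sqrt(14)/14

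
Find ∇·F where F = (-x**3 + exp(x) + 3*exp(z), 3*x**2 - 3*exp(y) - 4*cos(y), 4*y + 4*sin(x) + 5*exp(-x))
-3*x**2 + exp(x) - 3*exp(y) + 4*sin(y)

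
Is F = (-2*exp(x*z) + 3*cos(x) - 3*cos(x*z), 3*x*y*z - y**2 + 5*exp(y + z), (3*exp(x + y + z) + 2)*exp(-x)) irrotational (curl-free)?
No, ∇×F = (-3*x*y - 2*exp(y + z), -2*x*exp(x*z) + 3*x*sin(x*z) + 2*exp(-x), 3*y*z)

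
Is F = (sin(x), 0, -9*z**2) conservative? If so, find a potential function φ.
Yes, F is conservative. φ = -3*z**3 - cos(x)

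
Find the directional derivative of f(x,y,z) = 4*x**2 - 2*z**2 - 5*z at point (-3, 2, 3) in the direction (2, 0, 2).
-41*sqrt(2)/2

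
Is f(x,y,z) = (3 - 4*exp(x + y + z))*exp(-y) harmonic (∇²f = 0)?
No, ∇²f = (3 - 8*exp(x + y + z))*exp(-y)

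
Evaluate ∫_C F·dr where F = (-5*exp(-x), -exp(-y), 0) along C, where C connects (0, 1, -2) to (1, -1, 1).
-5 + 4*exp(-1) + E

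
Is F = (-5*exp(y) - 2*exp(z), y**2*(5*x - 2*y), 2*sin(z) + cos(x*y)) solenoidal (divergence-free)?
No, ∇·F = 10*x*y - 6*y**2 + 2*cos(z)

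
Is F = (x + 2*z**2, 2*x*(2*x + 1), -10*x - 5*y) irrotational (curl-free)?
No, ∇×F = (-5, 4*z + 10, 8*x + 2)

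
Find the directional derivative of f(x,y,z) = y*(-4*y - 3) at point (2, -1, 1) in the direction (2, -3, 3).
-15*sqrt(22)/22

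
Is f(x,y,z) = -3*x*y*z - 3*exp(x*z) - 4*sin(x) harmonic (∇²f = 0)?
No, ∇²f = -3*x**2*exp(x*z) - 3*z**2*exp(x*z) + 4*sin(x)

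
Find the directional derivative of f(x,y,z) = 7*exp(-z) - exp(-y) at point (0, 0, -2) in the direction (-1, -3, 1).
sqrt(11)*(-7*exp(2) - 3)/11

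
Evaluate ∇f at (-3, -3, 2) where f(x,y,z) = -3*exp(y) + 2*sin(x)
(2*cos(3), -3*exp(-3), 0)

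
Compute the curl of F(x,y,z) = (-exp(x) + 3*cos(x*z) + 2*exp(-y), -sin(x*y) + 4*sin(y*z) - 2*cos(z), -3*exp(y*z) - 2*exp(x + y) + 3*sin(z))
(-4*y*cos(y*z) - 3*z*exp(y*z) - 2*exp(x + y) - 2*sin(z), -3*x*sin(x*z) + 2*exp(x + y), -y*cos(x*y) + 2*exp(-y))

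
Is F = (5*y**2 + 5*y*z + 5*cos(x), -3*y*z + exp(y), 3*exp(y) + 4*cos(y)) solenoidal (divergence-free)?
No, ∇·F = -3*z + exp(y) - 5*sin(x)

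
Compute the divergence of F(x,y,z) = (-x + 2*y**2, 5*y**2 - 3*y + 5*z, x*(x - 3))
10*y - 4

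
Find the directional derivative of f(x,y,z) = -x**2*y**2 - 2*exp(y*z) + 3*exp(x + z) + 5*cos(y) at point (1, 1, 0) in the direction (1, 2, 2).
-10/3 - 10*sin(1)/3 + 3*E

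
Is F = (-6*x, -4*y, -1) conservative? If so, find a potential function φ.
Yes, F is conservative. φ = -3*x**2 - 2*y**2 - z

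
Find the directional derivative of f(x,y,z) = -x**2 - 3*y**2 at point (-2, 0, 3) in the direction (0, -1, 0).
0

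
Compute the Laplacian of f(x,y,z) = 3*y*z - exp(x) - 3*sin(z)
-exp(x) + 3*sin(z)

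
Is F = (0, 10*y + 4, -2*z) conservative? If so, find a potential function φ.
Yes, F is conservative. φ = 5*y**2 + 4*y - z**2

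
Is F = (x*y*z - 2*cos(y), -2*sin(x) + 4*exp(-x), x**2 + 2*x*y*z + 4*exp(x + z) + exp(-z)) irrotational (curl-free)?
No, ∇×F = (2*x*z, x*y - 2*x - 2*y*z - 4*exp(x + z), -x*z - 2*sin(y) - 2*cos(x) - 4*exp(-x))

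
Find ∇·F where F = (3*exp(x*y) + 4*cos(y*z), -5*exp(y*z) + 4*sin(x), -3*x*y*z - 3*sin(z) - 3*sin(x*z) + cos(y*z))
-3*x*y - 3*x*cos(x*z) + 3*y*exp(x*y) - y*sin(y*z) - 5*z*exp(y*z) - 3*cos(z)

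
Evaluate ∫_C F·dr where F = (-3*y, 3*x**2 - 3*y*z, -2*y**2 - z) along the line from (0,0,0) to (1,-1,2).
-29/6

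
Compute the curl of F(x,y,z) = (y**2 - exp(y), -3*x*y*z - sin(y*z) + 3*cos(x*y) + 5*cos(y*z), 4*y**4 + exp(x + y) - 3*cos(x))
(3*x*y + 16*y**3 + 5*y*sin(y*z) + y*cos(y*z) + exp(x + y), -exp(x + y) - 3*sin(x), -3*y*z - 3*y*sin(x*y) - 2*y + exp(y))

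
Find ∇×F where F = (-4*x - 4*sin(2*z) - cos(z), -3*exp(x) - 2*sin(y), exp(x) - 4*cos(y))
(4*sin(y), -exp(x) + sin(z) - 8*cos(2*z), -3*exp(x))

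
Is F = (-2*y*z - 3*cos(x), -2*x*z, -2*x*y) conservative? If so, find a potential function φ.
Yes, F is conservative. φ = -2*x*y*z - 3*sin(x)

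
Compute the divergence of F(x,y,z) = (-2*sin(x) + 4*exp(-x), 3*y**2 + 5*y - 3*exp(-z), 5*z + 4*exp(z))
6*y + 4*exp(z) - 2*cos(x) + 10 - 4*exp(-x)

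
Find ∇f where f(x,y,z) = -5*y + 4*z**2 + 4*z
(0, -5, 8*z + 4)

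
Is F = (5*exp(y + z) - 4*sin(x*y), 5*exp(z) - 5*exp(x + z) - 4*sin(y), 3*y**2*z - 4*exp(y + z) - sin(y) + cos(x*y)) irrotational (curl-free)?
No, ∇×F = (-x*sin(x*y) + 6*y*z - 5*exp(z) + 5*exp(x + z) - 4*exp(y + z) - cos(y), y*sin(x*y) + 5*exp(y + z), 4*x*cos(x*y) - 5*exp(x + z) - 5*exp(y + z))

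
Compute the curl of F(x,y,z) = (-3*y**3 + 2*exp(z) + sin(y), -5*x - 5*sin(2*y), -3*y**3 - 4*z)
(-9*y**2, 2*exp(z), 9*y**2 - cos(y) - 5)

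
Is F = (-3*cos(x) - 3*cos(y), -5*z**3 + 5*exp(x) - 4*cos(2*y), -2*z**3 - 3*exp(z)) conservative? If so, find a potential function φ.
No, ∇×F = (15*z**2, 0, 5*exp(x) - 3*sin(y)) ≠ 0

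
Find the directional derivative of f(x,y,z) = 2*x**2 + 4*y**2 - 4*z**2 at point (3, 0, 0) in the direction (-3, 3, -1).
-36*sqrt(19)/19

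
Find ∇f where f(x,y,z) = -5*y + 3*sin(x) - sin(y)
(3*cos(x), -cos(y) - 5, 0)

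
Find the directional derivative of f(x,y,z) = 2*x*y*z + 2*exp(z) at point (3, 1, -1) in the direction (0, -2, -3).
-6*sqrt(13)*(1 + E)*exp(-1)/13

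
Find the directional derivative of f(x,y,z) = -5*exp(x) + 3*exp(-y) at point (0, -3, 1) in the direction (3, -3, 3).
sqrt(3)*(-5/3 + exp(3))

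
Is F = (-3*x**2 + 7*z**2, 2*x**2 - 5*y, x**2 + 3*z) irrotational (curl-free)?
No, ∇×F = (0, -2*x + 14*z, 4*x)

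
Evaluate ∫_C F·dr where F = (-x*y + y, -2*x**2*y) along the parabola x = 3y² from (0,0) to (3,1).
-23/5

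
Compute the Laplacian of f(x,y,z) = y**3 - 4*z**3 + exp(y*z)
y**2*exp(y*z) + 6*y + z**2*exp(y*z) - 24*z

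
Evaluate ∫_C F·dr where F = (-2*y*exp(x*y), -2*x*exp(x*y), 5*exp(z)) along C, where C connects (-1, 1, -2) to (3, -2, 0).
-5*exp(-2) - 2*exp(-6) + 2*exp(-1) + 5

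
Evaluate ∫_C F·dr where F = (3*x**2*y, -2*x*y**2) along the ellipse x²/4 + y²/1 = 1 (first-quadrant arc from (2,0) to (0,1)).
-7*pi/4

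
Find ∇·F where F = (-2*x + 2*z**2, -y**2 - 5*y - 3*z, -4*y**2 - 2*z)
-2*y - 9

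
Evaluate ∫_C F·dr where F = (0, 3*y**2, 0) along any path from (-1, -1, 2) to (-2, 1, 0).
2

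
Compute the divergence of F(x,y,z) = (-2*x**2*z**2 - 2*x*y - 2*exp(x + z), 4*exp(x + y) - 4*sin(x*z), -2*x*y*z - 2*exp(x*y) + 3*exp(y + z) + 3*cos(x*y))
-2*x*y - 4*x*z**2 - 2*y + 4*exp(x + y) - 2*exp(x + z) + 3*exp(y + z)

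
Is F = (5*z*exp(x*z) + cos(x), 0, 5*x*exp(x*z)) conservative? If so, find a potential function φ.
Yes, F is conservative. φ = 5*exp(x*z) + sin(x)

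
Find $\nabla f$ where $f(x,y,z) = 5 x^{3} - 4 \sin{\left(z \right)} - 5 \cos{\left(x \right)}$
(15*x**2 + 5*sin(x), 0, -4*cos(z))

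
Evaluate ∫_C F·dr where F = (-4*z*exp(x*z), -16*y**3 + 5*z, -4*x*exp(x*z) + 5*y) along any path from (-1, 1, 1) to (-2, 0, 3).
-1 - 4*exp(-6) + 4*exp(-1)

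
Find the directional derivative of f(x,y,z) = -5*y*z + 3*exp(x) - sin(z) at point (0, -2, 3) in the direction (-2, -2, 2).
sqrt(3)*(22 - cos(3))/3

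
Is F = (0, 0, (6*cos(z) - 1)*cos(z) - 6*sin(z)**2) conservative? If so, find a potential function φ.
Yes, F is conservative. φ = (6*cos(z) - 1)*sin(z)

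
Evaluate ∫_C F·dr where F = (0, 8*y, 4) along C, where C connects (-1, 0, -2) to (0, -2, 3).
36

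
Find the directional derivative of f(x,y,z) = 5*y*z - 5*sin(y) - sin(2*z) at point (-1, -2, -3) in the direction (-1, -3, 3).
3*sqrt(19)*(5*cos(2) - 2*cos(6) + 5)/19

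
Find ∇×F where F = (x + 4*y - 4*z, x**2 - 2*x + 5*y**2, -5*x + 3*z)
(0, 1, 2*x - 6)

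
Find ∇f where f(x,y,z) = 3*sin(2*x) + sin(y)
(6*cos(2*x), cos(y), 0)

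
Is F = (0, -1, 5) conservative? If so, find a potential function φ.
Yes, F is conservative. φ = -y + 5*z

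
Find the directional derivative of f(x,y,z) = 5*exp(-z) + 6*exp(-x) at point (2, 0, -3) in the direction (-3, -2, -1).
sqrt(14)*(18 + 5*exp(5))*exp(-2)/14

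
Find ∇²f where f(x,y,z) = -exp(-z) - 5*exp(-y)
-exp(-z) - 5*exp(-y)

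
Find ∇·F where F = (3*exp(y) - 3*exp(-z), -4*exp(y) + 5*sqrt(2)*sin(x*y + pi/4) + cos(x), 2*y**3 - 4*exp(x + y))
5*sqrt(2)*x*cos(x*y + pi/4) - 4*exp(y)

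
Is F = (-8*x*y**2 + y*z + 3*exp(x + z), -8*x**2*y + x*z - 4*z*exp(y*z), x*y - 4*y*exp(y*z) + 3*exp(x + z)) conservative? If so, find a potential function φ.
Yes, F is conservative. φ = -4*x**2*y**2 + x*y*z - 4*exp(y*z) + 3*exp(x + z)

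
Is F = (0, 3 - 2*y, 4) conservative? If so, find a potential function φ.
Yes, F is conservative. φ = -y**2 + 3*y + 4*z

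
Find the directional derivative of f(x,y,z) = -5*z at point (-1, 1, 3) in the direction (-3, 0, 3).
-5*sqrt(2)/2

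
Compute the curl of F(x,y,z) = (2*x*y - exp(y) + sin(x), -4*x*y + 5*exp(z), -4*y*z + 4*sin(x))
(-4*z - 5*exp(z), -4*cos(x), -2*x - 4*y + exp(y))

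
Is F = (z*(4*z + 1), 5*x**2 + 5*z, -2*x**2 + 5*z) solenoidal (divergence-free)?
No, ∇·F = 5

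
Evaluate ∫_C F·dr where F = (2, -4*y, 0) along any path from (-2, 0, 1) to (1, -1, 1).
4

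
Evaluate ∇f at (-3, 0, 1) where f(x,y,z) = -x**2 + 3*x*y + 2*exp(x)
(2*exp(-3) + 6, -9, 0)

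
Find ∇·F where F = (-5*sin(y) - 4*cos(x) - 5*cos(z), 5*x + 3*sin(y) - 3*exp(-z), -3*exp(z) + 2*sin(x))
-3*exp(z) + 4*sin(x) + 3*cos(y)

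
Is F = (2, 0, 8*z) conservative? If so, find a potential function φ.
Yes, F is conservative. φ = 2*x + 4*z**2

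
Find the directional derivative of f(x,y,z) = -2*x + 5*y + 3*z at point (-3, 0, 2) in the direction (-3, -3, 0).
-3*sqrt(2)/2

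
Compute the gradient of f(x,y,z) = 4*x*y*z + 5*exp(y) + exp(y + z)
(4*y*z, 4*x*z + 5*exp(y) + exp(y + z), 4*x*y + exp(y + z))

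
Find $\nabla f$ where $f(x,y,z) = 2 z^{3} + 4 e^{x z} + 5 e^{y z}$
(4*z*exp(x*z), 5*z*exp(y*z), 4*x*exp(x*z) + 5*y*exp(y*z) + 6*z**2)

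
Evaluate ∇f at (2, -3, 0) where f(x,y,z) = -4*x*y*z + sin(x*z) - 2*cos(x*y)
(6*sin(6), -4*sin(6), 26)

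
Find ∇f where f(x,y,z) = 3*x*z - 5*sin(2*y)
(3*z, -10*cos(2*y), 3*x)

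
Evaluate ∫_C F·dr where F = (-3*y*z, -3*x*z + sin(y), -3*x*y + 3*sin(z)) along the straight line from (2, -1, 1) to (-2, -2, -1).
-cos(2) + cos(1) + 6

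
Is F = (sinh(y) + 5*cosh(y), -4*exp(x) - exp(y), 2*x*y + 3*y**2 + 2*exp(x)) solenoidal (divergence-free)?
No, ∇·F = -exp(y)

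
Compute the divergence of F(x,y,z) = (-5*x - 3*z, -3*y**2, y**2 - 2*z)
-6*y - 7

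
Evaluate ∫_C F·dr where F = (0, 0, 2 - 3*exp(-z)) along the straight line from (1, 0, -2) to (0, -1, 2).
8 - 6*sinh(2)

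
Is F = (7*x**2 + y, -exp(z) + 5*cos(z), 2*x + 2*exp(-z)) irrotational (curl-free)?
No, ∇×F = (exp(z) + 5*sin(z), -2, -1)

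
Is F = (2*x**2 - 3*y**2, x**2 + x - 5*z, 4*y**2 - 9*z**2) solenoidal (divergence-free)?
No, ∇·F = 4*x - 18*z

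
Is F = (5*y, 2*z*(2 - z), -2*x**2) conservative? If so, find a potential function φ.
No, ∇×F = (4*z - 4, 4*x, -5) ≠ 0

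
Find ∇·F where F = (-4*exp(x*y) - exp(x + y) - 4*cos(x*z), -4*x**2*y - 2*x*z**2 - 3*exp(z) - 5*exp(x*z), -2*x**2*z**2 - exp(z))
-4*x**2*z - 4*x**2 - 4*y*exp(x*y) + 4*z*sin(x*z) - exp(z) - exp(x + y)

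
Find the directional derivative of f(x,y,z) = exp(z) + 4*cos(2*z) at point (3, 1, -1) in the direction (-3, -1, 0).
0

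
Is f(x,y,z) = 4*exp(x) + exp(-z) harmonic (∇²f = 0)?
No, ∇²f = 4*exp(x) + exp(-z)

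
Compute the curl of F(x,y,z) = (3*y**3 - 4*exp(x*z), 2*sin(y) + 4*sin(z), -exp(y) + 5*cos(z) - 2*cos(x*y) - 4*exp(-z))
(2*x*sin(x*y) - exp(y) - 4*cos(z), -4*x*exp(x*z) - 2*y*sin(x*y), -9*y**2)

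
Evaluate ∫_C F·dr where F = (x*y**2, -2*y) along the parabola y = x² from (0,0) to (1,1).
-5/6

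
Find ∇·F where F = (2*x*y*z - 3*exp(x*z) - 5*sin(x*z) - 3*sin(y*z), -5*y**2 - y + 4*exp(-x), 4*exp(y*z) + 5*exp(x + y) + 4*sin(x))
2*y*z + 4*y*exp(y*z) - 10*y - 3*z*exp(x*z) - 5*z*cos(x*z) - 1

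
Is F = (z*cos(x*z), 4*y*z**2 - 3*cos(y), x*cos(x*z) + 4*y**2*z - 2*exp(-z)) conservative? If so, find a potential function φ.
Yes, F is conservative. φ = 2*y**2*z**2 - 3*sin(y) + sin(x*z) + 2*exp(-z)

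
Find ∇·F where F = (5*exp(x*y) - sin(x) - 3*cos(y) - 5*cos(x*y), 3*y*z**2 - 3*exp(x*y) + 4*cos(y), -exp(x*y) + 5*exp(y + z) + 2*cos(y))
-3*x*exp(x*y) + 5*y*exp(x*y) + 5*y*sin(x*y) + 3*z**2 + 5*exp(y + z) - 4*sin(y) - cos(x)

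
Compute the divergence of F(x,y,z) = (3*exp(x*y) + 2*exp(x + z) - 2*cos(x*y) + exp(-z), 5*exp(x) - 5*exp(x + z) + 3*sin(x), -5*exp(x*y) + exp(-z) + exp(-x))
3*y*exp(x*y) + 2*y*sin(x*y) + 2*exp(x + z) - exp(-z)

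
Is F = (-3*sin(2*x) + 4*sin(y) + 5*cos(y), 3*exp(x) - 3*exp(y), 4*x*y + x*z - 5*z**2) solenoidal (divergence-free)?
No, ∇·F = x - 10*z - 3*exp(y) - 6*cos(2*x)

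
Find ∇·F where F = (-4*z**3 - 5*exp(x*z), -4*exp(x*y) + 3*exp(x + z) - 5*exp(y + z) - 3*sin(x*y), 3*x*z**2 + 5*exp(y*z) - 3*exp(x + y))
6*x*z - 4*x*exp(x*y) - 3*x*cos(x*y) + 5*y*exp(y*z) - 5*z*exp(x*z) - 5*exp(y + z)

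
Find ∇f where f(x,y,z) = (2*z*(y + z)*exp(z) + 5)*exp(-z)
(0, 2*z, 2*y + 4*z - 5*exp(-z))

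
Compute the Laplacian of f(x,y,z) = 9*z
0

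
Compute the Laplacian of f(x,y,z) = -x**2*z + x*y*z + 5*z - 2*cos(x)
-2*z + 2*cos(x)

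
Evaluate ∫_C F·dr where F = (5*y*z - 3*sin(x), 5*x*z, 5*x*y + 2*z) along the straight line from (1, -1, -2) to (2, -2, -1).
-3*cos(1) + 3*cos(2) + 7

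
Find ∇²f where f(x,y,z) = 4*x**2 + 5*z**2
18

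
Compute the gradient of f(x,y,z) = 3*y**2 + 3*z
(0, 6*y, 3)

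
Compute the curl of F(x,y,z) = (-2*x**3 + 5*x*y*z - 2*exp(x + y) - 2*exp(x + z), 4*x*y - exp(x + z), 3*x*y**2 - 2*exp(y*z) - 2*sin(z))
(6*x*y - 2*z*exp(y*z) + exp(x + z), 5*x*y - 3*y**2 - 2*exp(x + z), -5*x*z + 4*y + 2*exp(x + y) - exp(x + z))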